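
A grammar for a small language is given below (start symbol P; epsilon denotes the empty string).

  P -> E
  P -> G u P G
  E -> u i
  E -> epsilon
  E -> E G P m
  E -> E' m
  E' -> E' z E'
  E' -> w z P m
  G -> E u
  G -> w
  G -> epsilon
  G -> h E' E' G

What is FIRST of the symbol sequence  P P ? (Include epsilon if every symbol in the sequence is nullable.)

Add FIRST(P)\{epsilon} = { h, m, u, w }; P is nullable, continue.
Add FIRST(P)\{epsilon} = { h, m, u, w }; P is nullable, continue.
Every symbol is nullable, so include epsilon.

{ h, m, u, w, epsilon }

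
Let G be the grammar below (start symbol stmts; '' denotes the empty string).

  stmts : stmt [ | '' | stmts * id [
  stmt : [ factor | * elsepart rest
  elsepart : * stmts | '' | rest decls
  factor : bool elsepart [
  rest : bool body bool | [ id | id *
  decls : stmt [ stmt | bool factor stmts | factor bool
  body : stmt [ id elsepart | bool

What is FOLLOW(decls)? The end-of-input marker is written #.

In elsepart : rest decls: decls is at the end, add FOLLOW(elsepart) = { [, bool, id }.
Union: FOLLOW(decls) = { [, bool, id }.

{ [, bool, id }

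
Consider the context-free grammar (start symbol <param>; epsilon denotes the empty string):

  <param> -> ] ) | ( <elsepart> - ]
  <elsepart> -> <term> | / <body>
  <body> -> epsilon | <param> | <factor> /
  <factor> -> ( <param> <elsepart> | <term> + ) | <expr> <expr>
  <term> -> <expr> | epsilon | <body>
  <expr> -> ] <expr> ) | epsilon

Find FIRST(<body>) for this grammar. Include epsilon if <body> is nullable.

{ (, +, /, ], epsilon }

<body> -> epsilon contributes epsilon.
From <body> -> <param>: add FIRST(<param>) = { (, ] }.
From <body> -> <factor> /: <factor> nullable, take FIRST(<factor>) ∪ {/} = { (, +, /, ] }.
Union: FIRST(<body>) = { (, +, /, ], epsilon }.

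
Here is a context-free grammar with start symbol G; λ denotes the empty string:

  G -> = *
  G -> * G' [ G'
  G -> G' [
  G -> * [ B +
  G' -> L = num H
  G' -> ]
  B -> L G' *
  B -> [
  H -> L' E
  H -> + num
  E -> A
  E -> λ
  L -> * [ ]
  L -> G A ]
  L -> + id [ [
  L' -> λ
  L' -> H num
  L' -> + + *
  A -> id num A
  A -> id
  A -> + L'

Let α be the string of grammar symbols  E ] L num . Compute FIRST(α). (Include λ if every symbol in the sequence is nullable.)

Add FIRST(E)\{λ} = { +, id }; E is nullable, continue.
] is a terminal; add {]} and stop.

{ +, ], id }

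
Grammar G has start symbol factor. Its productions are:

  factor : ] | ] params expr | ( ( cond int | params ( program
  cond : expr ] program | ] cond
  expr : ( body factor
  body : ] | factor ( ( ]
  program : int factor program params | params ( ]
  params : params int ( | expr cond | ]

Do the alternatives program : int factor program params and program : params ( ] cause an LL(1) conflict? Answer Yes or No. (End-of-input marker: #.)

FIRST(int factor program params) = { int } and FIRST(params ( ]) = { (, ] }.
The FIRST sets are disjoint and neither alternative is nullable — no conflict.

No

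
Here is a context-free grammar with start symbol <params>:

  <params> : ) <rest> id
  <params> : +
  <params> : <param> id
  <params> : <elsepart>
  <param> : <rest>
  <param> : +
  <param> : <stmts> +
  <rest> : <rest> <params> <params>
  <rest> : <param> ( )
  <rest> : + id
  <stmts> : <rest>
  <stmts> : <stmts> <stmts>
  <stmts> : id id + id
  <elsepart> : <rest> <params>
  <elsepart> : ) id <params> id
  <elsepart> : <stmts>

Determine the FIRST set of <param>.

{ +, id }

From <param> : <rest>: add FIRST(<rest>) = { +, id }.
<param> : + contributes {+}.
From <param> : <stmts> +: add FIRST(<stmts>) = { +, id }.
Union: FIRST(<param>) = { +, id }.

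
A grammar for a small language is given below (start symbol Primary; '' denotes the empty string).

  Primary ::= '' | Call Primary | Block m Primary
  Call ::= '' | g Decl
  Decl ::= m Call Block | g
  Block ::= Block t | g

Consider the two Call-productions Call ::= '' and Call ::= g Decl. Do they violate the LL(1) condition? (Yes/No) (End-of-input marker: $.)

Yes

FIRST('') = { '' } and FIRST(g Decl) = { g }.
The first alternative is nullable and FOLLOW(Call) = { $, g } shares g with FIRST of the second — conflict.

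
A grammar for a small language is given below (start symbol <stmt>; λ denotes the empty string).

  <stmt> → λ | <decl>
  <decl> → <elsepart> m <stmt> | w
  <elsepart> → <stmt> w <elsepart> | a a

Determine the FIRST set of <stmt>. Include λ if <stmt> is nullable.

{ a, w, λ }

<stmt> → λ contributes λ.
From <stmt> → <decl>: add FIRST(<decl>) = { a, w }.
Union: FIRST(<stmt>) = { a, w, λ }.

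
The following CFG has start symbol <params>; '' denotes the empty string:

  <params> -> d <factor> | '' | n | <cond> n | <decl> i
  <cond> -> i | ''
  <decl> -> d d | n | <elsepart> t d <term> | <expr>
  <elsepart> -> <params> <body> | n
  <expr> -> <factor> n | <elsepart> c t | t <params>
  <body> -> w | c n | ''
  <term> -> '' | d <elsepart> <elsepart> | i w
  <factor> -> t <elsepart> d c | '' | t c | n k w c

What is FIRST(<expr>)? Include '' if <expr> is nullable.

From <expr> -> <factor> n: <factor> nullable, take FIRST(<factor>) ∪ {n} = { n, t }.
From <expr> -> <elsepart> c t: <elsepart> nullable, take FIRST(<elsepart>) ∪ {c} = { c, d, i, n, t, w }.
<expr> -> t <params> contributes {t}.
Union: FIRST(<expr>) = { c, d, i, n, t, w }.

{ c, d, i, n, t, w }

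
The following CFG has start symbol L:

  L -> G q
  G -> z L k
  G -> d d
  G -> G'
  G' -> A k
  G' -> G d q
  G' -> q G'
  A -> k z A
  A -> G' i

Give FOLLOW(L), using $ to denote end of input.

L is the start symbol, so $ ∈ FOLLOW(L).
In G -> z L k: add FIRST(k) = { k }.
Union: FOLLOW(L) = { $, k }.

{ $, k }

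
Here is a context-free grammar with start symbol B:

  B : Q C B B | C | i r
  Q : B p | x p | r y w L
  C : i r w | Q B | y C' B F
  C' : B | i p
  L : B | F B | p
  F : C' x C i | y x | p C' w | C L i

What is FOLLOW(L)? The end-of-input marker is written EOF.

{ i, r, x, y }

In Q : r y w L: L is at the end, add FOLLOW(Q) = { i, r, x, y }.
In F : C L i: add FIRST(i) = { i }.
Union: FOLLOW(L) = { i, r, x, y }.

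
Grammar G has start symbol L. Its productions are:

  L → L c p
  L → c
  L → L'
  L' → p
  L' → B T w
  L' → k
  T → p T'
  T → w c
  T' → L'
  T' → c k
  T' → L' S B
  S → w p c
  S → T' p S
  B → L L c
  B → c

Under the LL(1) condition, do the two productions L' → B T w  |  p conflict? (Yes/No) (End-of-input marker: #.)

FIRST(B T w) = { c, k, p } and FIRST(p) = { p }.
Both contain p, so the two alternatives are not disjoint — LL(1) conflict.

Yes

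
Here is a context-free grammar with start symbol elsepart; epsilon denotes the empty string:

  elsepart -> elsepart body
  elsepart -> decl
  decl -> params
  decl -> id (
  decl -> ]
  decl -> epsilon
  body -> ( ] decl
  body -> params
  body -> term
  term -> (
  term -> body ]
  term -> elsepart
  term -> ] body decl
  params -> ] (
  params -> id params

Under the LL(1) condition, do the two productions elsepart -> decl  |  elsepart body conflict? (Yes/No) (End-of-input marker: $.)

Yes

FIRST(decl) = { ], id, epsilon } and FIRST(elsepart body) = { (, ], id, epsilon }.
Both contain ], so the two alternatives are not disjoint — LL(1) conflict.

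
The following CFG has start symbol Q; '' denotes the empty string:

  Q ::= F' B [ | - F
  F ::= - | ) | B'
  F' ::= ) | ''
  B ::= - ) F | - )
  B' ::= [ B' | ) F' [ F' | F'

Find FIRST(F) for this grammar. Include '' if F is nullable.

{ ), -, [, '' }

F ::= - contributes {-}.
F ::= ) contributes {)}.
From F ::= B': add FIRST(B') = { ), [, '' } (including '' since B' is nullable).
Union: FIRST(F) = { ), -, [, '' }.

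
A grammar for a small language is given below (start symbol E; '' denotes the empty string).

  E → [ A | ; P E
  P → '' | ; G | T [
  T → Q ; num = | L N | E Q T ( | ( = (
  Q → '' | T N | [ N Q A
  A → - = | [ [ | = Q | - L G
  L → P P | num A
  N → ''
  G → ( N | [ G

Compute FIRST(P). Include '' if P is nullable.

P → '' contributes ''.
P → ; G contributes {;}.
From P → T [: T nullable, take FIRST(T) ∪ {[} = { (, ;, [, num }.
Union: FIRST(P) = { (, ;, [, num, '' }.

{ (, ;, [, num, '' }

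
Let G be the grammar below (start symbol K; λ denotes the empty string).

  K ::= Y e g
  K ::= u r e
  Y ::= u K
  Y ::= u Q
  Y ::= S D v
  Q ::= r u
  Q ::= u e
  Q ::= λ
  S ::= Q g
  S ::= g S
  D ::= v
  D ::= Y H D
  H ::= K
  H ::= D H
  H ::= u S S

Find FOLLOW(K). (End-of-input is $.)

K is the start symbol, so $ ∈ FOLLOW(K).
In Y ::= u K: K is at the end, add FOLLOW(Y) = { e, g, r, u, v }.
In H ::= K: K is at the end, add FOLLOW(H) = { g, r, u, v }.
Union: FOLLOW(K) = { $, e, g, r, u, v }.

{ $, e, g, r, u, v }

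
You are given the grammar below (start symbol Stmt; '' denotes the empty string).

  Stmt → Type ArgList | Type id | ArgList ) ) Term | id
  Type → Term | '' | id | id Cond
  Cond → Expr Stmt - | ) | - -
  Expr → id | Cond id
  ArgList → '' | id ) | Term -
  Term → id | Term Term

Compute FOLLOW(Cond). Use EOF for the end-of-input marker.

{ EOF, -, id }

In Type → id Cond: Cond is at the end, add FOLLOW(Type) = { EOF, -, id }.
In Expr → Cond id: add FIRST(id) = { id }.
Union: FOLLOW(Cond) = { EOF, -, id }.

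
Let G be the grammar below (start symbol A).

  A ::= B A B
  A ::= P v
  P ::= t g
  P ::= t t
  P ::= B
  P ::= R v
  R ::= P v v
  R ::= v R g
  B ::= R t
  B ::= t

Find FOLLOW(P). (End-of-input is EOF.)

{ v }

In A ::= P v: add FIRST(v) = { v }.
In R ::= P v v: add FIRST(v v) = { v }.
Union: FOLLOW(P) = { v }.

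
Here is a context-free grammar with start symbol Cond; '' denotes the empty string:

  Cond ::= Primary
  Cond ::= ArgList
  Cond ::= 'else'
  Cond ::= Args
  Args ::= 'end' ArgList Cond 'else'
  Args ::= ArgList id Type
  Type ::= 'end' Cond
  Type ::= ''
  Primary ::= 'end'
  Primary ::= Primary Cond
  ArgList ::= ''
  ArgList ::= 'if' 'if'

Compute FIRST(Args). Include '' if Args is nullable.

Args ::= 'end' ArgList Cond 'else' contributes {'end'}.
From Args ::= ArgList id Type: ArgList nullable, take FIRST(ArgList) ∪ {id} = { 'if', id }.
Union: FIRST(Args) = { 'end', 'if', id }.

{ 'end', 'if', id }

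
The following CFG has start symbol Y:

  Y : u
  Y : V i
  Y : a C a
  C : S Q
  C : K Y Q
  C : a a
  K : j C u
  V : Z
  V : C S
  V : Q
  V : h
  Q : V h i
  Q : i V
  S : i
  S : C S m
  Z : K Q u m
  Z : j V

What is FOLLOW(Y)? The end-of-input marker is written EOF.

Y is the start symbol, so EOF ∈ FOLLOW(Y).
In C : K Y Q: add FIRST(Q) = { a, h, i, j }.
Union: FOLLOW(Y) = { EOF, a, h, i, j }.

{ EOF, a, h, i, j }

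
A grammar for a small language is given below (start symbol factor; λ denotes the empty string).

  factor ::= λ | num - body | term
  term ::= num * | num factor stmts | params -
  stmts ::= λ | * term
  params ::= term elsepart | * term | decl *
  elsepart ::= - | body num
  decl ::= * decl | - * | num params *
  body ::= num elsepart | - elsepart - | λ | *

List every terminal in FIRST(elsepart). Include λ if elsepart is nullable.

elsepart ::= - contributes {-}.
From elsepart ::= body num: body nullable, take FIRST(body) ∪ {num} = { *, -, num }.
Union: FIRST(elsepart) = { *, -, num }.

{ *, -, num }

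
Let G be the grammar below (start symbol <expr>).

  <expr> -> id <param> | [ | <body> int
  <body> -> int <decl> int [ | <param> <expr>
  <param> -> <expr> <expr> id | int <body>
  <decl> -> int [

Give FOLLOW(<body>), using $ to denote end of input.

{ $, [, id, int }

In <expr> -> <body> int: add FIRST(int) = { int }.
In <param> -> int <body>: <body> is at the end, add FOLLOW(<param>) = { $, [, id, int }.
Union: FOLLOW(<body>) = { $, [, id, int }.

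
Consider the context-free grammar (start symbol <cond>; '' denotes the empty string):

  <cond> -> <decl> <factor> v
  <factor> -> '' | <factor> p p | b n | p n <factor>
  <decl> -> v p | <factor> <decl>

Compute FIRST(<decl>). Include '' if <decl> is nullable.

{ b, p, v }

<decl> -> v p contributes {v}.
From <decl> -> <factor> <decl>: <factor> nullable, take FIRST(<factor>) ∪ FIRST(<decl>) = { b, p, v }.
Union: FIRST(<decl>) = { b, p, v }.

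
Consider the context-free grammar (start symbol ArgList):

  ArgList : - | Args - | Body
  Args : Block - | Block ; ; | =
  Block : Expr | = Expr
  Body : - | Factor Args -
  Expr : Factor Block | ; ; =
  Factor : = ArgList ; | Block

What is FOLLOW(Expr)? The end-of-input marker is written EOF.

In Block : Expr: Expr is at the end, add FOLLOW(Block) = { -, ;, = }.
In Block : = Expr: Expr is at the end, add FOLLOW(Block) = { -, ;, = }.
Union: FOLLOW(Expr) = { -, ;, = }.

{ -, ;, = }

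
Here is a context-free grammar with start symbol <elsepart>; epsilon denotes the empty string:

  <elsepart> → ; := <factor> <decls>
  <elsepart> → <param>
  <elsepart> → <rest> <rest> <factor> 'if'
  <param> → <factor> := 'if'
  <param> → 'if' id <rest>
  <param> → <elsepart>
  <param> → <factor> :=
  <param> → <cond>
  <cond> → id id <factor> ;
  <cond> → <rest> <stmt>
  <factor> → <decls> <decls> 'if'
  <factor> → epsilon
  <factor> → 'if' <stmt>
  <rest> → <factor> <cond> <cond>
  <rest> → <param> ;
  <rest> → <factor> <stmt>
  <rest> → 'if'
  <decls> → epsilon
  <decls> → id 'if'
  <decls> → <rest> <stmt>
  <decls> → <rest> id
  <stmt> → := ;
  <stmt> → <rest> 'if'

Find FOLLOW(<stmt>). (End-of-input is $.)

In <cond> → <rest> <stmt>: <stmt> is at the end, add FOLLOW(<cond>) = { $, 'if', :=, ;, id }.
In <factor> → 'if' <stmt>: <stmt> is at the end, add FOLLOW(<factor>) = { $, 'if', :=, ;, id }.
In <rest> → <factor> <stmt>: <stmt> is at the end, add FOLLOW(<rest>) = { $, 'if', :=, ;, id }.
In <decls> → <rest> <stmt>: <stmt> is at the end, add FOLLOW(<decls>) = { $, 'if', :=, ;, id }.
Union: FOLLOW(<stmt>) = { $, 'if', :=, ;, id }.

{ $, 'if', :=, ;, id }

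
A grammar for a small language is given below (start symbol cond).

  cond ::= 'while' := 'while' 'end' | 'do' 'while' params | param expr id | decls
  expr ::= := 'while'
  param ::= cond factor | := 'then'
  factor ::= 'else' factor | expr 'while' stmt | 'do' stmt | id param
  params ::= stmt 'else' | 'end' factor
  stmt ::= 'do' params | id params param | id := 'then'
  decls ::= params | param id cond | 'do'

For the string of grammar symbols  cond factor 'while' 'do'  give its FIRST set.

Add FIRST(cond) = { 'do', 'end', 'while', :=, id }; cond is not nullable, stop.

{ 'do', 'end', 'while', :=, id }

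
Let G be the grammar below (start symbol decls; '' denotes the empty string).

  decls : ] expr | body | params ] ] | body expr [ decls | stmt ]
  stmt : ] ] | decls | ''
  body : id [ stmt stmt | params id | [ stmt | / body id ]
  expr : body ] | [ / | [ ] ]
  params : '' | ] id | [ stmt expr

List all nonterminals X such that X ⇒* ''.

{ params, stmt }

Directly nullable (have an ''-production): stmt, params.
No other nonterminal has a production whose RHS symbols are all nullable.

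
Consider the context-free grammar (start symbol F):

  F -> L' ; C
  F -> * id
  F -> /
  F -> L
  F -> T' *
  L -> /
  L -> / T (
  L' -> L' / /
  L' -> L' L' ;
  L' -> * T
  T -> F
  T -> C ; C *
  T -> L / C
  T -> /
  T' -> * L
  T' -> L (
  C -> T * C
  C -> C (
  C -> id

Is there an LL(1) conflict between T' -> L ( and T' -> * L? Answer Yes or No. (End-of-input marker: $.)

No

FIRST(L () = { / } and FIRST(* L) = { * }.
The FIRST sets are disjoint and neither alternative is nullable — no conflict.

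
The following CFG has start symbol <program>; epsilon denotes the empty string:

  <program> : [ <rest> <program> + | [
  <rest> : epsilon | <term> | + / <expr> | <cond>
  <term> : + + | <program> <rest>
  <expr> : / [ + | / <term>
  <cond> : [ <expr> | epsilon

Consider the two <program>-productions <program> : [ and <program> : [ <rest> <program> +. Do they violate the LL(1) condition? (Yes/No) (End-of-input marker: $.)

FIRST([) = { [ } and FIRST([ <rest> <program> +) = { [ }.
Both contain [, so the two alternatives are not disjoint — LL(1) conflict.

Yes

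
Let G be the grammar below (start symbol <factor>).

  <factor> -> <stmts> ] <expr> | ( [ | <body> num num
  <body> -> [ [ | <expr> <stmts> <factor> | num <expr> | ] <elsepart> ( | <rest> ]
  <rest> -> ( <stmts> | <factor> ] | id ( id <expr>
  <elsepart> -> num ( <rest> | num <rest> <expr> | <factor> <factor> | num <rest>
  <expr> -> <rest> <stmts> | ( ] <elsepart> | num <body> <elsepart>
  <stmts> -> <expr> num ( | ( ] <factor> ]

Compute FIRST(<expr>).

From <expr> -> <rest> <stmts>: add FIRST(<rest>) = { (, [, ], id, num }.
<expr> -> ( ] <elsepart> contributes {(}.
<expr> -> num <body> <elsepart> contributes {num}.
Union: FIRST(<expr>) = { (, [, ], id, num }.

{ (, [, ], id, num }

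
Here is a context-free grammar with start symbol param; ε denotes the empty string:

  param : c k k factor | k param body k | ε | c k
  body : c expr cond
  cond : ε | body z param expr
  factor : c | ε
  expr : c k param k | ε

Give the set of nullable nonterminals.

Directly nullable (have an ε-production): param, cond, factor, expr.
No other nonterminal has a production whose RHS symbols are all nullable.

{ cond, expr, factor, param }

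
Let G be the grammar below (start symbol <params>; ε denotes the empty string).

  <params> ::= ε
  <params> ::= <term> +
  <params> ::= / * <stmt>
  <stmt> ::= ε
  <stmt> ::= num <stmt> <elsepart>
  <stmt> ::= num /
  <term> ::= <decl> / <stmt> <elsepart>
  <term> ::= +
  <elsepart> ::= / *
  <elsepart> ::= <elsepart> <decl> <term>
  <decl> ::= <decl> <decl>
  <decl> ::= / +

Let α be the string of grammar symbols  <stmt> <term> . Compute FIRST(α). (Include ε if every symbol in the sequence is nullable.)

Add FIRST(<stmt>)\{ε} = { num }; <stmt> is nullable, continue.
Add FIRST(<term>) = { +, / }; <term> is not nullable, stop.

{ +, /, num }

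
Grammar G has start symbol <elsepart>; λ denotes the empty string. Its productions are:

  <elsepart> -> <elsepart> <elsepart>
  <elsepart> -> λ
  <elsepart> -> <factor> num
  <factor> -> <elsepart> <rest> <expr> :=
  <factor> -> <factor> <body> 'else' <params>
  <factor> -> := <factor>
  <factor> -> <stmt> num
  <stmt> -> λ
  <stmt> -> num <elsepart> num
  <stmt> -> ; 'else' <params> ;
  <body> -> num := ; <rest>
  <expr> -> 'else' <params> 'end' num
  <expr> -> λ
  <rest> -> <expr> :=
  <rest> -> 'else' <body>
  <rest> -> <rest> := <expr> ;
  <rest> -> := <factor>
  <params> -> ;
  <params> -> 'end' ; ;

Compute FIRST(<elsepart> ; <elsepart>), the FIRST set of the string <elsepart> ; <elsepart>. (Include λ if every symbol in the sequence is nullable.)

Add FIRST(<elsepart>)\{λ} = { 'else', :=, ;, num }; <elsepart> is nullable, continue.
; is a terminal; add {;} and stop.

{ 'else', :=, ;, num }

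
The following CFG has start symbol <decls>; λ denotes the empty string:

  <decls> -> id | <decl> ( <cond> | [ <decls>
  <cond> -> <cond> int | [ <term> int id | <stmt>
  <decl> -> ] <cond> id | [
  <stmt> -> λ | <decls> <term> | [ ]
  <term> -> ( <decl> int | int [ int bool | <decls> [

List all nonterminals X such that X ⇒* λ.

{ <cond>, <stmt> }

Directly nullable (have an λ-production): <stmt>.
<cond> -> <stmt> with every symbol nullable, so <cond> is nullable.
No other nonterminal has a production whose RHS symbols are all nullable.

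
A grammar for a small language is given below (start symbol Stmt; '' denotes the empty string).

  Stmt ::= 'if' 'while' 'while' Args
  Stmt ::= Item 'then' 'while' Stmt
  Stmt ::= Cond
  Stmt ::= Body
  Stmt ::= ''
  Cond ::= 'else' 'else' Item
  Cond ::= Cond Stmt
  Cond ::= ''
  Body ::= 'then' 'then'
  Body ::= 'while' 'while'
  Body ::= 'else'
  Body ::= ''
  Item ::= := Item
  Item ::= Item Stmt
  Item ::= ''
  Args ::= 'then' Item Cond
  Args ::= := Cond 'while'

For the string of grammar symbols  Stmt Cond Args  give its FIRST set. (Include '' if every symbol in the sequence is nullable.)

Add FIRST(Stmt)\{''} = { 'else', 'if', 'then', 'while', := }; Stmt is nullable, continue.
Add FIRST(Cond)\{''} = { 'else', 'if', 'then', 'while', := }; Cond is nullable, continue.
Add FIRST(Args) = { 'then', := }; Args is not nullable, stop.

{ 'else', 'if', 'then', 'while', := }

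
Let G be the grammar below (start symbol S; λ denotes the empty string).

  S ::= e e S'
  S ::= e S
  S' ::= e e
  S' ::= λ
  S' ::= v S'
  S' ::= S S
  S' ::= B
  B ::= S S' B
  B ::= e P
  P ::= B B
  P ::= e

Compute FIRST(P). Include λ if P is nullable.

{ e }

From P ::= B B: add FIRST(B) = { e }.
P ::= e contributes {e}.
Union: FIRST(P) = { e }.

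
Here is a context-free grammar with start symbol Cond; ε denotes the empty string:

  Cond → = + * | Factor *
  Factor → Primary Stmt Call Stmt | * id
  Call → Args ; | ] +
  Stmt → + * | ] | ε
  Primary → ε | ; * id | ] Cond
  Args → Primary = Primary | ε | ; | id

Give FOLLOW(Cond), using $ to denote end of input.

Cond is the start symbol, so $ ∈ FOLLOW(Cond).
In Primary → ] Cond: Cond is at the end, add FOLLOW(Primary) = { +, ;, =, ], id }.
Union: FOLLOW(Cond) = { $, +, ;, =, ], id }.

{ $, +, ;, =, ], id }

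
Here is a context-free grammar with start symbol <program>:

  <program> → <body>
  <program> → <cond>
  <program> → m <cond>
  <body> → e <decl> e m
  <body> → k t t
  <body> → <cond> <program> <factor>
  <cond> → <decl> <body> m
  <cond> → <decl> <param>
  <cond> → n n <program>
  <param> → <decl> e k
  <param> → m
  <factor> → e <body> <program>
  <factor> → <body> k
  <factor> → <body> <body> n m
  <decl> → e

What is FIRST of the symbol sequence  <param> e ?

Add FIRST(<param>) = { e, m }; <param> is not nullable, stop.

{ e, m }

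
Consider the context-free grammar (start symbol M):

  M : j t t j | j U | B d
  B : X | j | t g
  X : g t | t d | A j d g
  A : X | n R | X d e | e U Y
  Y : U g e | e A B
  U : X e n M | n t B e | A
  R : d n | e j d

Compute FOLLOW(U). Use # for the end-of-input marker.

{ #, e, g, n, t }

In M : j U: U is at the end, add FOLLOW(M) = { #, e, g, n, t }.
In A : e U Y: add FIRST(Y) = { e, g, n, t }.
In Y : U g e: add FIRST(g e) = { g }.
Union: FOLLOW(U) = { #, e, g, n, t }.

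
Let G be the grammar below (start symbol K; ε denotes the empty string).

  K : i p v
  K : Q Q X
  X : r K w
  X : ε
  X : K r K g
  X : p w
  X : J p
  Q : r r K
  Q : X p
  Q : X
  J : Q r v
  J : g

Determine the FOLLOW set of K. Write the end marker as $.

K is the start symbol, so $ ∈ FOLLOW(K).
In X : r K w: add FIRST(w) = { w }.
In X : K r K g: add FIRST(r K g) = { r }.
In X : K r K g: add FIRST(g) = { g }.
In Q : r r K: K is at the end, add FOLLOW(Q) = { $, g, i, p, r, w }.
Union: FOLLOW(K) = { $, g, i, p, r, w }.

{ $, g, i, p, r, w }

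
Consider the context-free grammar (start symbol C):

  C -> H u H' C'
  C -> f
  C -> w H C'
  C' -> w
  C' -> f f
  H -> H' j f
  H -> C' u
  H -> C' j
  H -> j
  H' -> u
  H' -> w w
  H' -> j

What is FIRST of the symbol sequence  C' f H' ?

Add FIRST(C') = { f, w }; C' is not nullable, stop.

{ f, w }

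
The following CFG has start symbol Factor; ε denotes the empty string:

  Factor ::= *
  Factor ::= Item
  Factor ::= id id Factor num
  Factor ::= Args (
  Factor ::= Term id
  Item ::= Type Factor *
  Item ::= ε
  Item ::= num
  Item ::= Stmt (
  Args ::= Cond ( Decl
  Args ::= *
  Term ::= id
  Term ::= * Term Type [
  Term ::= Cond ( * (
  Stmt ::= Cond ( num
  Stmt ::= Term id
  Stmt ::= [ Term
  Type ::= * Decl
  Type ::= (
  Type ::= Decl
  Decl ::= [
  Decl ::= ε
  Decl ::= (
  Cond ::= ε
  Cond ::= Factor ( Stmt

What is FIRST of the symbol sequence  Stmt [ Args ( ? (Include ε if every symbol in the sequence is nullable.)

{ (, *, [, id, num }

Add FIRST(Stmt) = { (, *, [, id, num }; Stmt is not nullable, stop.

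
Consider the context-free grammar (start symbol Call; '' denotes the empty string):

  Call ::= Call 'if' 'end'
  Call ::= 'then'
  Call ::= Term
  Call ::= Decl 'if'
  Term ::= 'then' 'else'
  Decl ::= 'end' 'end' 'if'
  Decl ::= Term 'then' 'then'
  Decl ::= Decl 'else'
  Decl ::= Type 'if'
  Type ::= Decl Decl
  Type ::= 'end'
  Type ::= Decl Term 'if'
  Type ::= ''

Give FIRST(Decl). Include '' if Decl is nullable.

{ 'end', 'if', 'then' }

Decl ::= 'end' 'end' 'if' contributes {'end'}.
From Decl ::= Term 'then' 'then': add FIRST(Term) = { 'then' }.
From Decl ::= Decl 'else': add FIRST(Decl) = { 'end', 'if', 'then' }.
From Decl ::= Type 'if': Type nullable, take FIRST(Type) ∪ {'if'} = { 'end', 'if', 'then' }.
Union: FIRST(Decl) = { 'end', 'if', 'then' }.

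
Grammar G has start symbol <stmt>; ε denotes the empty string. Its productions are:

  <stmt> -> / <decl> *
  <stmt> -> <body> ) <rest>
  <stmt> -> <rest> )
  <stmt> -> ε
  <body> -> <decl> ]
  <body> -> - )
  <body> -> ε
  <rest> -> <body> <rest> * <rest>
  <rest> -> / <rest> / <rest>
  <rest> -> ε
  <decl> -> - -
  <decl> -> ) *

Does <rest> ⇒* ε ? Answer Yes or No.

<rest> has an ε-production, so <rest> ⇒ ε.

Yes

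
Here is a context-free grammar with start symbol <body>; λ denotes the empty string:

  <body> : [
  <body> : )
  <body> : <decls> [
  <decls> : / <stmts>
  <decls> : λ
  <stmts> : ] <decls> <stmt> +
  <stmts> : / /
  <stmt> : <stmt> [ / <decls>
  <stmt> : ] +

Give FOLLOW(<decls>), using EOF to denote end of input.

In <body> : <decls> [: add FIRST([) = { [ }.
In <stmts> : ] <decls> <stmt> +: add FIRST(<stmt> +) = { ] }.
In <stmt> : <stmt> [ / <decls>: <decls> is at the end, add FOLLOW(<stmt>) = { +, [ }.
Union: FOLLOW(<decls>) = { +, [, ] }.

{ +, [, ] }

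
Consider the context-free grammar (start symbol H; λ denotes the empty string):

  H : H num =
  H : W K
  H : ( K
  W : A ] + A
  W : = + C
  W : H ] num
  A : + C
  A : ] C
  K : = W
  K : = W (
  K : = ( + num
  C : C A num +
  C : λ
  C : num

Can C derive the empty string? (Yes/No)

Yes

C has an λ-production, so C ⇒ λ.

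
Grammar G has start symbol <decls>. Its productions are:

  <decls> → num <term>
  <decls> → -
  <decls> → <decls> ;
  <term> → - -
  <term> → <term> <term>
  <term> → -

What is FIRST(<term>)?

<term> → - - contributes {-}.
From <term> → <term> <term>: add FIRST(<term>) = { - }.
<term> → - contributes {-}.
Union: FIRST(<term>) = { - }.

{ - }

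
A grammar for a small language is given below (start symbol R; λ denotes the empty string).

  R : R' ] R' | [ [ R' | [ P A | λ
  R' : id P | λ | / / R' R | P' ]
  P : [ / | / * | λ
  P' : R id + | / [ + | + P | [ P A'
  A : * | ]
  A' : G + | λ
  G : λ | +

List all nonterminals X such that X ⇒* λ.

{ A', G, P, R, R' }

Directly nullable (have an λ-production): R, R', P, A', G.
No other nonterminal has a production whose RHS symbols are all nullable.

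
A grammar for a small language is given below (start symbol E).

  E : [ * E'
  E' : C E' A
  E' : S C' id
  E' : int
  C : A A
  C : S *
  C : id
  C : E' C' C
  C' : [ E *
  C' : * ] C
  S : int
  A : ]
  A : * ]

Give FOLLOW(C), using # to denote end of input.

In E' : C E' A: add FIRST(E' A) = { *, ], id, int }.
In C : E' C' C: C is at the end, add FOLLOW(C) = { *, ], id, int }.
In C' : * ] C: C is at the end, add FOLLOW(C') = { *, ], id, int }.
Union: FOLLOW(C) = { *, ], id, int }.

{ *, ], id, int }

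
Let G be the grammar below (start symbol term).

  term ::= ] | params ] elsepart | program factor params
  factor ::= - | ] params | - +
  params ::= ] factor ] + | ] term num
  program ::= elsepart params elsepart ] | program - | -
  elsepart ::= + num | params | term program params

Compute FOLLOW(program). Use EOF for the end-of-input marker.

{ -, ] }

In term ::= program factor params: add FIRST(factor params) = { -, ] }.
In program ::= program -: add FIRST(-) = { - }.
In elsepart ::= term program params: add FIRST(params) = { ] }.
Union: FOLLOW(program) = { -, ] }.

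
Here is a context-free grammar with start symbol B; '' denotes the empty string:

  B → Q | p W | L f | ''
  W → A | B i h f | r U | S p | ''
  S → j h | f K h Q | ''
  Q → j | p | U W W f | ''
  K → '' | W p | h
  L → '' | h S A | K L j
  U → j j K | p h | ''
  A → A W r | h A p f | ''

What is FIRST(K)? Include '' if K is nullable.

{ f, h, i, j, p, r, '' }

K → '' contributes ''.
From K → W p: W nullable, take FIRST(W) ∪ {p} = { f, h, i, j, p, r }.
K → h contributes {h}.
Union: FIRST(K) = { f, h, i, j, p, r, '' }.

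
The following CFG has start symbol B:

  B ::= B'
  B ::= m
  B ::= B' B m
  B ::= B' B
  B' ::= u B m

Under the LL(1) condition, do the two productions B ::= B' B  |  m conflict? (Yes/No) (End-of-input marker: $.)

FIRST(B' B) = { u } and FIRST(m) = { m }.
The FIRST sets are disjoint and neither alternative is nullable — no conflict.

No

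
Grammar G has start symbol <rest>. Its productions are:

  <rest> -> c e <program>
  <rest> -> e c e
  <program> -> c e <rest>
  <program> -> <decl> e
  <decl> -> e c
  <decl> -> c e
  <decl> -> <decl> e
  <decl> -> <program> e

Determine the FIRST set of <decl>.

{ c, e }

<decl> -> e c contributes {e}.
<decl> -> c e contributes {c}.
From <decl> -> <decl> e: add FIRST(<decl>) = { c, e }.
From <decl> -> <program> e: add FIRST(<program>) = { c, e }.
Union: FIRST(<decl>) = { c, e }.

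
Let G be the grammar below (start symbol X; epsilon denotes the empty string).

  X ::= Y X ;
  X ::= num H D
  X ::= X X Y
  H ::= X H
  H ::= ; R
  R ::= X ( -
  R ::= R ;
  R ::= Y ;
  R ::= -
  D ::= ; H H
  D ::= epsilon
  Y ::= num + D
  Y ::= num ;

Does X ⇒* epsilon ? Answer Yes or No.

Nullable nonterminals: D.
No production of X has an RHS whose symbols are all nullable, so X is not nullable.

No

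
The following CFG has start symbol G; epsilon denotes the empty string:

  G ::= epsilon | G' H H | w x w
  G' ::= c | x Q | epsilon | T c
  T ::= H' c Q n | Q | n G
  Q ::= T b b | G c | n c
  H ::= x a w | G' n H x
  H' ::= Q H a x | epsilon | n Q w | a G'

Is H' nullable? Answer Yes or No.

Yes

H' has an epsilon-production, so H' ⇒ epsilon.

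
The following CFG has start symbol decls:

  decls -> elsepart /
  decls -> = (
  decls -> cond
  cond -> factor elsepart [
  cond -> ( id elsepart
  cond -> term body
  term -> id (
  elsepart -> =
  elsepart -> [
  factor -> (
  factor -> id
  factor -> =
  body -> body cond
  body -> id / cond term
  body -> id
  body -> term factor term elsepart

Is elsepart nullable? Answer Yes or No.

No nonterminal in this grammar is nullable.
No production of elsepart has an RHS whose symbols are all nullable, so elsepart is not nullable.

No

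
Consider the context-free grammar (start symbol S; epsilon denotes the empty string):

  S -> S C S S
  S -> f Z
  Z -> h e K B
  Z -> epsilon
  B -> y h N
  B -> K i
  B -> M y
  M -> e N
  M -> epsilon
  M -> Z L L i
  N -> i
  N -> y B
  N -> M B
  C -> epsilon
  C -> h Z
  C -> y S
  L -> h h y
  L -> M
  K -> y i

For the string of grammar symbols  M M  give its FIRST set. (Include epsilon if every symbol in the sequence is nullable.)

{ e, h, i, epsilon }

Add FIRST(M)\{epsilon} = { e, h, i }; M is nullable, continue.
Add FIRST(M)\{epsilon} = { e, h, i }; M is nullable, continue.
Every symbol is nullable, so include epsilon.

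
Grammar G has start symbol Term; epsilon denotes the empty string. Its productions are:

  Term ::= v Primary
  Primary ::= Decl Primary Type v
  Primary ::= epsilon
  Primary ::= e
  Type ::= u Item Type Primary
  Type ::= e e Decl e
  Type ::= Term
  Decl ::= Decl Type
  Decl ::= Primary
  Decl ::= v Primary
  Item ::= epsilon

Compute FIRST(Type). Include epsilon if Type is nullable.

Type ::= u Item Type Primary contributes {u}.
Type ::= e e Decl e contributes {e}.
From Type ::= Term: add FIRST(Term) = { v }.
Union: FIRST(Type) = { e, u, v }.

{ e, u, v }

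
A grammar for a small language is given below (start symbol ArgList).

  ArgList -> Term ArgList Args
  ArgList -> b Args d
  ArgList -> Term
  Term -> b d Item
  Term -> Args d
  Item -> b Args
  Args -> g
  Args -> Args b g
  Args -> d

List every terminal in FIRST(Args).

Args -> g contributes {g}.
From Args -> Args b g: add FIRST(Args) = { d, g }.
Args -> d contributes {d}.
Union: FIRST(Args) = { d, g }.

{ d, g }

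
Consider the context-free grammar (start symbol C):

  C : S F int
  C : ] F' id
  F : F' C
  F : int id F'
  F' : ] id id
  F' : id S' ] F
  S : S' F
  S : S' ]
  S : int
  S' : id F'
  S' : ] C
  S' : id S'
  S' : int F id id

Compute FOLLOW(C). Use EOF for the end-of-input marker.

{ EOF, ], id, int }

C is the start symbol, so EOF ∈ FOLLOW(C).
In F : F' C: C is at the end, add FOLLOW(F) = { ], id, int }.
In S' : ] C: C is at the end, add FOLLOW(S') = { ], id, int }.
Union: FOLLOW(C) = { EOF, ], id, int }.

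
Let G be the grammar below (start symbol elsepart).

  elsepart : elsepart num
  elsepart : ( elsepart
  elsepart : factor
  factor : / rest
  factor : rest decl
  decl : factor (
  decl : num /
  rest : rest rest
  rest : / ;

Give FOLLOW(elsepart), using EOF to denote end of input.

{ EOF, num }

elsepart is the start symbol, so EOF ∈ FOLLOW(elsepart).
In elsepart : elsepart num: add FIRST(num) = { num }.
In elsepart : ( elsepart: elsepart is at the end, add FOLLOW(elsepart) = { EOF, num }.
Union: FOLLOW(elsepart) = { EOF, num }.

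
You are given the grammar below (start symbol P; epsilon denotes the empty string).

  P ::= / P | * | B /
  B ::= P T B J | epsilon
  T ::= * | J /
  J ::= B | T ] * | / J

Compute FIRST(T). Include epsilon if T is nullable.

T ::= * contributes {*}.
From T ::= J /: J nullable, take FIRST(J) ∪ {/} = { *, / }.
Union: FIRST(T) = { *, / }.

{ *, / }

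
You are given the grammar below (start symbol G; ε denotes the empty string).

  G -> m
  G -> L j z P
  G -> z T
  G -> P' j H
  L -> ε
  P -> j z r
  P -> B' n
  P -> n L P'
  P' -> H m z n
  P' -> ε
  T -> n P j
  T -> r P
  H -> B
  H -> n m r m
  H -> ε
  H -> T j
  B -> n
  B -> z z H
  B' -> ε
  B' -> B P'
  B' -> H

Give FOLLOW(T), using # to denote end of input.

In G -> z T: T is at the end, add FOLLOW(G) = { # }.
In H -> T j: add FIRST(j) = { j }.
Union: FOLLOW(T) = { #, j }.

{ #, j }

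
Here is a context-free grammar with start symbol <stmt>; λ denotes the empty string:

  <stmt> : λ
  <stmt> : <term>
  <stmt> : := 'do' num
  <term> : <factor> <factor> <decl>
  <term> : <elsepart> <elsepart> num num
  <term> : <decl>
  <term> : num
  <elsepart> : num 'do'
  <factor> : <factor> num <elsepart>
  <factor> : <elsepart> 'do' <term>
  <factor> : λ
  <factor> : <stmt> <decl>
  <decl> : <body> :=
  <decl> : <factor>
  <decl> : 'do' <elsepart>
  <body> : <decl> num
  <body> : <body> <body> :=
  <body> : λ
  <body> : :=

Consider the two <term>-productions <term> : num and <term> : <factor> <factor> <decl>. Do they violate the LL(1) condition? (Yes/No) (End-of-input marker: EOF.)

Yes

FIRST(num) = { num } and FIRST(<factor> <factor> <decl>) = { 'do', :=, num, λ }.
Both contain num, so the two alternatives are not disjoint — LL(1) conflict.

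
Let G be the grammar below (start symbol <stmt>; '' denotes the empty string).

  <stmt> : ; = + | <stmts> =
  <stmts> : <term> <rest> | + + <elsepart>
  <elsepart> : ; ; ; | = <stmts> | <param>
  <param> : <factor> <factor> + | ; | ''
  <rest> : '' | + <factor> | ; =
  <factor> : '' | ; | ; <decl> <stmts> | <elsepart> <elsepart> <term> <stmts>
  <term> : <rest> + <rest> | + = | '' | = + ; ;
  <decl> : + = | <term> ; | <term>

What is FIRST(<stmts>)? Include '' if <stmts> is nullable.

{ +, ;, =, '' }

From <stmts> : <term> <rest>: <term>, <rest> nullable, take FIRST(<term>) ∪ FIRST(<rest>) = { +, ;, = }; also '' since the whole RHS is nullable.
<stmts> : + + <elsepart> contributes {+}.
Union: FIRST(<stmts>) = { +, ;, =, '' }.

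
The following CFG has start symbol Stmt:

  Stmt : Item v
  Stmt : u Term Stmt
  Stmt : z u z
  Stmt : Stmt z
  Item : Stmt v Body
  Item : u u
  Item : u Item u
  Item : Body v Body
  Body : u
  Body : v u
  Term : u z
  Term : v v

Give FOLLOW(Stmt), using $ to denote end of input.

Stmt is the start symbol, so $ ∈ FOLLOW(Stmt).
In Stmt : u Term Stmt: Stmt is at the end, add FOLLOW(Stmt) = { $, v, z }.
In Stmt : Stmt z: add FIRST(z) = { z }.
In Item : Stmt v Body: add FIRST(v Body) = { v }.
Union: FOLLOW(Stmt) = { $, v, z }.

{ $, v, z }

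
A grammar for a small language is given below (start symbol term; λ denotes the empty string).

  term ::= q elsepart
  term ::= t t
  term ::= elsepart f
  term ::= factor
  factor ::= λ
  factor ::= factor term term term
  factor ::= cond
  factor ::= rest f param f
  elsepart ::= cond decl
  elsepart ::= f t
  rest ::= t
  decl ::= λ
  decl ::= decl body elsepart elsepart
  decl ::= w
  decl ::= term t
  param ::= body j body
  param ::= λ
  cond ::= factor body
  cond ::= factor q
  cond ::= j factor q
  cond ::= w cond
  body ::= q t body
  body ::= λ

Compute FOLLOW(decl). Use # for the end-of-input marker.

{ #, f, j, q, t, w }

In elsepart ::= cond decl: decl is at the end, add FOLLOW(elsepart) = { #, f, j, q, t, w }.
In decl ::= decl body elsepart elsepart: add FIRST(body elsepart elsepart)\{λ} = { f, j, q, t, w }.
  Since body elsepart elsepart is nullable, also add FOLLOW(decl) = { #, f, j, q, t, w }.
Union: FOLLOW(decl) = { #, f, j, q, t, w }.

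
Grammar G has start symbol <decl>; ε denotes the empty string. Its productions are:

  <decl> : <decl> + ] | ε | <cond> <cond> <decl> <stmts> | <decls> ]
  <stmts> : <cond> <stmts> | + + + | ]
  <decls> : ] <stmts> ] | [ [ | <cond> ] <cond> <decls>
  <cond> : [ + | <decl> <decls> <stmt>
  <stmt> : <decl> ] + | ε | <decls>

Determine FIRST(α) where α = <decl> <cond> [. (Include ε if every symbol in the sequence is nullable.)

{ +, [, ] }

Add FIRST(<decl>)\{ε} = { +, [, ] }; <decl> is nullable, continue.
Add FIRST(<cond>) = { +, [, ] }; <cond> is not nullable, stop.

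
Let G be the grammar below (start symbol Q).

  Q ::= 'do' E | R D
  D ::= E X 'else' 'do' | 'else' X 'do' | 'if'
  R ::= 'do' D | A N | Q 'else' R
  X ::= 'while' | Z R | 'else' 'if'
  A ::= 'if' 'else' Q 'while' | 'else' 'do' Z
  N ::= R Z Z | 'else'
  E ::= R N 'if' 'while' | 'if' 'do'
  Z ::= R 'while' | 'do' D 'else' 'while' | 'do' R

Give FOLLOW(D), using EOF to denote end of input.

In Q ::= R D: D is at the end, add FOLLOW(Q) = { EOF, 'else', 'while' }.
In R ::= 'do' D: D is at the end, add FOLLOW(R) = { 'do', 'else', 'if', 'while' }.
In Z ::= 'do' D 'else' 'while': add FIRST('else' 'while') = { 'else' }.
Union: FOLLOW(D) = { EOF, 'do', 'else', 'if', 'while' }.

{ EOF, 'do', 'else', 'if', 'while' }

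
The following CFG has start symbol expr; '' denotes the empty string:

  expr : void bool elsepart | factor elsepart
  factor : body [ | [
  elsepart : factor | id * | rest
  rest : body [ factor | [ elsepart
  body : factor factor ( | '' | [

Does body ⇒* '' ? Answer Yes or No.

body has an ''-production, so body ⇒ ''.

Yes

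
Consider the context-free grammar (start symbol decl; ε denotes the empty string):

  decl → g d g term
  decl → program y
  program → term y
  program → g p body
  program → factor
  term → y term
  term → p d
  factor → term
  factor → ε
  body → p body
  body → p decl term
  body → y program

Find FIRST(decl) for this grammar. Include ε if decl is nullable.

{ g, p, y }

decl → g d g term contributes {g}.
From decl → program y: program nullable, take FIRST(program) ∪ {y} = { g, p, y }.
Union: FIRST(decl) = { g, p, y }.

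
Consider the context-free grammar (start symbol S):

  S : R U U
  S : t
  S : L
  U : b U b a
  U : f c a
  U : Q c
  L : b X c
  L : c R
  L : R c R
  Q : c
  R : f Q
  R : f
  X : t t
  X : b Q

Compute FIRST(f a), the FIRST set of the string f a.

f is a terminal; add {f} and stop.

{ f }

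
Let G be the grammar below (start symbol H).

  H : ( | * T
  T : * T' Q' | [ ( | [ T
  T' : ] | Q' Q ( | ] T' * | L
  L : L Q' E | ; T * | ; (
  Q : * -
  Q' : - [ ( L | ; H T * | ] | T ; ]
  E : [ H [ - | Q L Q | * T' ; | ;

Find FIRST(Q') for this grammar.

Q' : - [ ( L contributes {-}.
Q' : ; H T * contributes {;}.
Q' : ] contributes {]}.
From Q' : T ; ]: add FIRST(T) = { *, [ }.
Union: FIRST(Q') = { *, -, ;, [, ] }.

{ *, -, ;, [, ] }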